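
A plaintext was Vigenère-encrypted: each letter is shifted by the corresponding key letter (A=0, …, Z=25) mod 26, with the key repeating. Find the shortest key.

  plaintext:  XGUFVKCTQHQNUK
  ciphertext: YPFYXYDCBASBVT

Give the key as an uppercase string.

  i= 0: Y-X =  1 → B
  i= 1: P-G =  9 → J
  i= 2: F-U = 11 → L
  i= 3: Y-F = 19 → T
  i= 4: X-V =  2 → C
  i= 5: Y-K = 14 → O
  i= 6: D-C =  1 → B
  i= 7: C-T =  9 → J
  i= 8: B-Q = 11 → L
  i= 9: A-H = 19 → T
  i=10: S-Q =  2 → C
  i=11: B-N = 14 → O
  i=12: V-U =  1 → B
  i=13: T-K =  9 → J
  shifts repeat with period 6: BJLTCO

BJLTCO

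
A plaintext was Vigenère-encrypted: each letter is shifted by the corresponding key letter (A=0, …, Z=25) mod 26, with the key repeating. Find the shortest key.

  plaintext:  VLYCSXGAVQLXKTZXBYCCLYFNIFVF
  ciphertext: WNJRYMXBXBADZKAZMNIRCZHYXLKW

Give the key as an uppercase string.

  i= 0: W-V =  1 → B
  i= 1: N-L =  2 → C
  i= 2: J-Y = 11 → L
  i= 3: R-C = 15 → P
  i= 4: Y-S =  6 → G
  i= 5: M-X = 15 → P
  i= 6: X-G = 17 → R
  i= 7: B-A =  1 → B
  i= 8: X-V =  2 → C
  i= 9: B-Q = 11 → L
  i=10: A-L = 15 → P
  i=11: D-X =  6 → G
  i=12: Z-K = 15 → P
  i=13: K-T = 17 → R
  i=14: A-Z =  1 → B
  i=15: Z-X =  2 → C
  i=16: M-B = 11 → L
  i=17: N-Y = 15 → P
  i=18: I-C =  6 → G
  i=19: R-C = 15 → P
  i=20: C-L = 17 → R
  i=21: Z-Y =  1 → B
  i=22: H-F =  2 → C
  i=23: Y-N = 11 → L
  i=24: X-I = 15 → P
  i=25: L-F =  6 → G
  i=26: K-V = 15 → P
  i=27: W-F = 17 → R
  shifts repeat with period 7: BCLPGPR

BCLPGPR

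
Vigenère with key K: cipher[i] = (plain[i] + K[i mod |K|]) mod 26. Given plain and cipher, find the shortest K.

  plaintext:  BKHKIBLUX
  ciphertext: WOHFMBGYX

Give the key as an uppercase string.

  i= 0: W-B = 21 → V
  i= 1: O-K =  4 → E
  i= 2: H-H =  0 → A
  i= 3: F-K = 21 → V
  i= 4: M-I =  4 → E
  i= 5: B-B =  0 → A
  i= 6: G-L = 21 → V
  i= 7: Y-U =  4 → E
  i= 8: X-X =  0 → A
  shifts repeat with period 3: VEA

VEA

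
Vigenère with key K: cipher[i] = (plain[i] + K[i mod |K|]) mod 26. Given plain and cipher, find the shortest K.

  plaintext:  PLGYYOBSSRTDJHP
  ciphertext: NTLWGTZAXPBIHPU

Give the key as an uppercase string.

  i= 0: N-P = 24 → Y
  i= 1: T-L =  8 → I
  i= 2: L-G =  5 → F
  i= 3: W-Y = 24 → Y
  i= 4: G-Y =  8 → I
  i= 5: T-O =  5 → F
  i= 6: Z-B = 24 → Y
  i= 7: A-S =  8 → I
  i= 8: X-S =  5 → F
  i= 9: P-R = 24 → Y
  i=10: B-T =  8 → I
  i=11: I-D =  5 → F
  i=12: H-J = 24 → Y
  i=13: P-H =  8 → I
  i=14: U-P =  5 → F
  shifts repeat with period 3: YIF

YIF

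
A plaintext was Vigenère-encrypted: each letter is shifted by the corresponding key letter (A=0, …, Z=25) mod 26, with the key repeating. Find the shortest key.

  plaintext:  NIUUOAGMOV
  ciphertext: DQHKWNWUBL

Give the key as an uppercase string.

QIN

  i= 0: D-N = 16 → Q
  i= 1: Q-I =  8 → I
  i= 2: H-U = 13 → N
  i= 3: K-U = 16 → Q
  i= 4: W-O =  8 → I
  i= 5: N-A = 13 → N
  i= 6: W-G = 16 → Q
  i= 7: U-M =  8 → I
  i= 8: B-O = 13 → N
  i= 9: L-V = 16 → Q
  shifts repeat with period 3: QIN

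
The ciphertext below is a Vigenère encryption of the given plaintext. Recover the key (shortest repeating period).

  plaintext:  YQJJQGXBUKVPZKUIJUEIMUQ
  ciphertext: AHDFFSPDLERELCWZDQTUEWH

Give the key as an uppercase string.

  i= 0: A-Y =  2 → C
  i= 1: H-Q = 17 → R
  i= 2: D-J = 20 → U
  i= 3: F-J = 22 → W
  i= 4: F-Q = 15 → P
  i= 5: S-G = 12 → M
  i= 6: P-X = 18 → S
  i= 7: D-B =  2 → C
  i= 8: L-U = 17 → R
  i= 9: E-K = 20 → U
  i=10: R-V = 22 → W
  i=11: E-P = 15 → P
  i=12: L-Z = 12 → M
  i=13: C-K = 18 → S
  i=14: W-U =  2 → C
  i=15: Z-I = 17 → R
  i=16: D-J = 20 → U
  i=17: Q-U = 22 → W
  i=18: T-E = 15 → P
  i=19: U-I = 12 → M
  i=20: E-M = 18 → S
  i=21: W-U =  2 → C
  i=22: H-Q = 17 → R
  shifts repeat with period 7: CRUWPMS

CRUWPMS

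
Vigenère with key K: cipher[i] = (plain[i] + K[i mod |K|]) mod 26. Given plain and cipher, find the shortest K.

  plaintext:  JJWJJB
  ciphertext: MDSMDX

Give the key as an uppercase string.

  i= 0: M-J =  3 → D
  i= 1: D-J = 20 → U
  i= 2: S-W = 22 → W
  i= 3: M-J =  3 → D
  i= 4: D-J = 20 → U
  i= 5: X-B = 22 → W
  shifts repeat with period 3: DUW

DUW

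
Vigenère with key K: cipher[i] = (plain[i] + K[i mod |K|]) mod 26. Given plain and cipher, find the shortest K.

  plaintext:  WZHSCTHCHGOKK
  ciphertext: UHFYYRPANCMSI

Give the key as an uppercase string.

YIYGW

  i= 0: U-W = 24 → Y
  i= 1: H-Z =  8 → I
  i= 2: F-H = 24 → Y
  i= 3: Y-S =  6 → G
  i= 4: Y-C = 22 → W
  i= 5: R-T = 24 → Y
  i= 6: P-H =  8 → I
  i= 7: A-C = 24 → Y
  i= 8: N-H =  6 → G
  i= 9: C-G = 22 → W
  i=10: M-O = 24 → Y
  i=11: S-K =  8 → I
  i=12: I-K = 24 → Y
  shifts repeat with period 5: YIYGW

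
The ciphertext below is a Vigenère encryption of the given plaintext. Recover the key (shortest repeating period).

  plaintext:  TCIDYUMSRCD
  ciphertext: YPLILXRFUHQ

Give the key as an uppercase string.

  i= 0: Y-T =  5 → F
  i= 1: P-C = 13 → N
  i= 2: L-I =  3 → D
  i= 3: I-D =  5 → F
  i= 4: L-Y = 13 → N
  i= 5: X-U =  3 → D
  i= 6: R-M =  5 → F
  i= 7: F-S = 13 → N
  i= 8: U-R =  3 → D
  i= 9: H-C =  5 → F
  i=10: Q-D = 13 → N
  shifts repeat with period 3: FND

FND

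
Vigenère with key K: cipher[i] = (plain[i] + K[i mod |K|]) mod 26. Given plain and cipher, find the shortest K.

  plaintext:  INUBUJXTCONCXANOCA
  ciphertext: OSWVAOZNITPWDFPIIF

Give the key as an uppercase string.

GFCU

  i= 0: O-I =  6 → G
  i= 1: S-N =  5 → F
  i= 2: W-U =  2 → C
  i= 3: V-B = 20 → U
  i= 4: A-U =  6 → G
  i= 5: O-J =  5 → F
  i= 6: Z-X =  2 → C
  i= 7: N-T = 20 → U
  i= 8: I-C =  6 → G
  i= 9: T-O =  5 → F
  i=10: P-N =  2 → C
  i=11: W-C = 20 → U
  i=12: D-X =  6 → G
  i=13: F-A =  5 → F
  i=14: P-N =  2 → C
  i=15: I-O = 20 → U
  i=16: I-C =  6 → G
  i=17: F-A =  5 → F
  shifts repeat with period 4: GFCU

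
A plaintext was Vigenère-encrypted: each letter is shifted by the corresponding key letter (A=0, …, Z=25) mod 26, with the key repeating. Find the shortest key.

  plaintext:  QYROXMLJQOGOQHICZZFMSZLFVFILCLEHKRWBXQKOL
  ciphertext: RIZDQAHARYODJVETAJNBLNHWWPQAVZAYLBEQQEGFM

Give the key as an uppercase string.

BKIPTOWR

  i= 0: R-Q =  1 → B
  i= 1: I-Y = 10 → K
  i= 2: Z-R =  8 → I
  i= 3: D-O = 15 → P
  i= 4: Q-X = 19 → T
  i= 5: A-M = 14 → O
  i= 6: H-L = 22 → W
  i= 7: A-J = 17 → R
  i= 8: R-Q =  1 → B
  i= 9: Y-O = 10 → K
  i=10: O-G =  8 → I
  i=11: D-O = 15 → P
  i=12: J-Q = 19 → T
  i=13: V-H = 14 → O
  i=14: E-I = 22 → W
  i=15: T-C = 17 → R
  i=16: A-Z =  1 → B
  i=17: J-Z = 10 → K
  i=18: N-F =  8 → I
  i=19: B-M = 15 → P
  i=20: L-S = 19 → T
  i=21: N-Z = 14 → O
  i=22: H-L = 22 → W
  i=23: W-F = 17 → R
  i=24: W-V =  1 → B
  i=25: P-F = 10 → K
  i=26: Q-I =  8 → I
  i=27: A-L = 15 → P
  i=28: V-C = 19 → T
  i=29: Z-L = 14 → O
  i=30: A-E = 22 → W
  i=31: Y-H = 17 → R
  i=32: L-K =  1 → B
  i=33: B-R = 10 → K
  i=34: E-W =  8 → I
  i=35: Q-B = 15 → P
  i=36: Q-X = 19 → T
  i=37: E-Q = 14 → O
  i=38: G-K = 22 → W
  i=39: F-O = 17 → R
  i=40: M-L =  1 → B
  shifts repeat with period 8: BKIPTOWR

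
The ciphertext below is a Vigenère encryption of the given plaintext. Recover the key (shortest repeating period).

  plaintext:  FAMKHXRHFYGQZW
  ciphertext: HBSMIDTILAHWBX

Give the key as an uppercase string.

  i= 0: H-F =  2 → C
  i= 1: B-A =  1 → B
  i= 2: S-M =  6 → G
  i= 3: M-K =  2 → C
  i= 4: I-H =  1 → B
  i= 5: D-X =  6 → G
  i= 6: T-R =  2 → C
  i= 7: I-H =  1 → B
  i= 8: L-F =  6 → G
  i= 9: A-Y =  2 → C
  i=10: H-G =  1 → B
  i=11: W-Q =  6 → G
  i=12: B-Z =  2 → C
  i=13: X-W =  1 → B
  shifts repeat with period 3: CBG

CBG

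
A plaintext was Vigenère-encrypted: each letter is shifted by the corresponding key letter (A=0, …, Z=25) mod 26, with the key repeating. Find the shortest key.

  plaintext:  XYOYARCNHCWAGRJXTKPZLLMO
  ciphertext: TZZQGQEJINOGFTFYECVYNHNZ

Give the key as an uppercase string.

WBLSGZC

  i= 0: T-X = 22 → W
  i= 1: Z-Y =  1 → B
  i= 2: Z-O = 11 → L
  i= 3: Q-Y = 18 → S
  i= 4: G-A =  6 → G
  i= 5: Q-R = 25 → Z
  i= 6: E-C =  2 → C
  i= 7: J-N = 22 → W
  i= 8: I-H =  1 → B
  i= 9: N-C = 11 → L
  i=10: O-W = 18 → S
  i=11: G-A =  6 → G
  i=12: F-G = 25 → Z
  i=13: T-R =  2 → C
  i=14: F-J = 22 → W
  i=15: Y-X =  1 → B
  i=16: E-T = 11 → L
  i=17: C-K = 18 → S
  i=18: V-P =  6 → G
  i=19: Y-Z = 25 → Z
  i=20: N-L =  2 → C
  i=21: H-L = 22 → W
  i=22: N-M =  1 → B
  i=23: Z-O = 11 → L
  shifts repeat with period 7: WBLSGZC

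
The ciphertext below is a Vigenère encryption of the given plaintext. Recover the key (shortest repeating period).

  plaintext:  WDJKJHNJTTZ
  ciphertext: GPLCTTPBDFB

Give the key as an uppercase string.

  i= 0: G-W = 10 → K
  i= 1: P-D = 12 → M
  i= 2: L-J =  2 → C
  i= 3: C-K = 18 → S
  i= 4: T-J = 10 → K
  i= 5: T-H = 12 → M
  i= 6: P-N =  2 → C
  i= 7: B-J = 18 → S
  i= 8: D-T = 10 → K
  i= 9: F-T = 12 → M
  i=10: B-Z =  2 → C
  shifts repeat with period 4: KMCS

KMCS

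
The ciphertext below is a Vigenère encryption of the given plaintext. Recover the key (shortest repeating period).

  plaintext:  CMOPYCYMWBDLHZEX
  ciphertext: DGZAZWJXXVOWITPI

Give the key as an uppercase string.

  i= 0: D-C =  1 → B
  i= 1: G-M = 20 → U
  i= 2: Z-O = 11 → L
  i= 3: A-P = 11 → L
  i= 4: Z-Y =  1 → B
  i= 5: W-C = 20 → U
  i= 6: J-Y = 11 → L
  i= 7: X-M = 11 → L
  i= 8: X-W =  1 → B
  i= 9: V-B = 20 → U
  i=10: O-D = 11 → L
  i=11: W-L = 11 → L
  i=12: I-H =  1 → B
  i=13: T-Z = 20 → U
  i=14: P-E = 11 → L
  i=15: I-X = 11 → L
  shifts repeat with period 4: BULL

BULL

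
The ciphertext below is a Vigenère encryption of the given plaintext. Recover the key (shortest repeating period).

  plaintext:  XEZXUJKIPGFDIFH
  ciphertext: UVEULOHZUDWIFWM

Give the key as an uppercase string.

XRF

  i= 0: U-X = 23 → X
  i= 1: V-E = 17 → R
  i= 2: E-Z =  5 → F
  i= 3: U-X = 23 → X
  i= 4: L-U = 17 → R
  i= 5: O-J =  5 → F
  i= 6: H-K = 23 → X
  i= 7: Z-I = 17 → R
  i= 8: U-P =  5 → F
  i= 9: D-G = 23 → X
  i=10: W-F = 17 → R
  i=11: I-D =  5 → F
  i=12: F-I = 23 → X
  i=13: W-F = 17 → R
  i=14: M-H =  5 → F
  shifts repeat with period 3: XRF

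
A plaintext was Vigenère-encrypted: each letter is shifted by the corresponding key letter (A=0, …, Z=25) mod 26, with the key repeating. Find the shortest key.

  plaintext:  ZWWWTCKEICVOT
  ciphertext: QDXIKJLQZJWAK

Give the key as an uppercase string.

  i= 0: Q-Z = 17 → R
  i= 1: D-W =  7 → H
  i= 2: X-W =  1 → B
  i= 3: I-W = 12 → M
  i= 4: K-T = 17 → R
  i= 5: J-C =  7 → H
  i= 6: L-K =  1 → B
  i= 7: Q-E = 12 → M
  i= 8: Z-I = 17 → R
  i= 9: J-C =  7 → H
  i=10: W-V =  1 → B
  i=11: A-O = 12 → M
  i=12: K-T = 17 → R
  shifts repeat with period 4: RHBM

RHBM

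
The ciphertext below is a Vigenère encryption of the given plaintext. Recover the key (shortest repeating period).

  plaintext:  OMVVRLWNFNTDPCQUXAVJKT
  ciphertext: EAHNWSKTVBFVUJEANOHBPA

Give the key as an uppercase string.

QOMSFHOG

  i= 0: E-O = 16 → Q
  i= 1: A-M = 14 → O
  i= 2: H-V = 12 → M
  i= 3: N-V = 18 → S
  i= 4: W-R =  5 → F
  i= 5: S-L =  7 → H
  i= 6: K-W = 14 → O
  i= 7: T-N =  6 → G
  i= 8: V-F = 16 → Q
  i= 9: B-N = 14 → O
  i=10: F-T = 12 → M
  i=11: V-D = 18 → S
  i=12: U-P =  5 → F
  i=13: J-C =  7 → H
  i=14: E-Q = 14 → O
  i=15: A-U =  6 → G
  i=16: N-X = 16 → Q
  i=17: O-A = 14 → O
  i=18: H-V = 12 → M
  i=19: B-J = 18 → S
  i=20: P-K =  5 → F
  i=21: A-T =  7 → H
  shifts repeat with period 8: QOMSFHOG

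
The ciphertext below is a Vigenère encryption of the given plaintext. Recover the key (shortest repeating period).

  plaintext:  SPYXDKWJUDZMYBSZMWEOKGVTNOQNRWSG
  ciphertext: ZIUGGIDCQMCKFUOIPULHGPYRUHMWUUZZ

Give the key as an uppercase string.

HTWJDY

  i= 0: Z-S =  7 → H
  i= 1: I-P = 19 → T
  i= 2: U-Y = 22 → W
  i= 3: G-X =  9 → J
  i= 4: G-D =  3 → D
  i= 5: I-K = 24 → Y
  i= 6: D-W =  7 → H
  i= 7: C-J = 19 → T
  i= 8: Q-U = 22 → W
  i= 9: M-D =  9 → J
  i=10: C-Z =  3 → D
  i=11: K-M = 24 → Y
  i=12: F-Y =  7 → H
  i=13: U-B = 19 → T
  i=14: O-S = 22 → W
  i=15: I-Z =  9 → J
  i=16: P-M =  3 → D
  i=17: U-W = 24 → Y
  i=18: L-E =  7 → H
  i=19: H-O = 19 → T
  i=20: G-K = 22 → W
  i=21: P-G =  9 → J
  i=22: Y-V =  3 → D
  i=23: R-T = 24 → Y
  i=24: U-N =  7 → H
  i=25: H-O = 19 → T
  i=26: M-Q = 22 → W
  i=27: W-N =  9 → J
  i=28: U-R =  3 → D
  i=29: U-W = 24 → Y
  i=30: Z-S =  7 → H
  i=31: Z-G = 19 → T
  shifts repeat with period 6: HTWJDY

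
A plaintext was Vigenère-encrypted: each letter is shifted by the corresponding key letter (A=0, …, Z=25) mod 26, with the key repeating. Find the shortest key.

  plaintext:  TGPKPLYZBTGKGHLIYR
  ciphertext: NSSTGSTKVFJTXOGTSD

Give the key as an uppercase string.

  i= 0: N-T = 20 → U
  i= 1: S-G = 12 → M
  i= 2: S-P =  3 → D
  i= 3: T-K =  9 → J
  i= 4: G-P = 17 → R
  i= 5: S-L =  7 → H
  i= 6: T-Y = 21 → V
  i= 7: K-Z = 11 → L
  i= 8: V-B = 20 → U
  i= 9: F-T = 12 → M
  i=10: J-G =  3 → D
  i=11: T-K =  9 → J
  i=12: X-G = 17 → R
  i=13: O-H =  7 → H
  i=14: G-L = 21 → V
  i=15: T-I = 11 → L
  i=16: S-Y = 20 → U
  i=17: D-R = 12 → M
  shifts repeat with period 8: UMDJRHVL

UMDJRHVL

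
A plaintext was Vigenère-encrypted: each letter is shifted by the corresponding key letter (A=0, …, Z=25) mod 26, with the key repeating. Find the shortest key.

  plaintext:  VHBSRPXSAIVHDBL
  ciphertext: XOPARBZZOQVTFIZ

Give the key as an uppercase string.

  i= 0: X-V =  2 → C
  i= 1: O-H =  7 → H
  i= 2: P-B = 14 → O
  i= 3: A-S =  8 → I
  i= 4: R-R =  0 → A
  i= 5: B-P = 12 → M
  i= 6: Z-X =  2 → C
  i= 7: Z-S =  7 → H
  i= 8: O-A = 14 → O
  i= 9: Q-I =  8 → I
  i=10: V-V =  0 → A
  i=11: T-H = 12 → M
  i=12: F-D =  2 → C
  i=13: I-B =  7 → H
  i=14: Z-L = 14 → O
  shifts repeat with period 6: CHOIAM

CHOIAM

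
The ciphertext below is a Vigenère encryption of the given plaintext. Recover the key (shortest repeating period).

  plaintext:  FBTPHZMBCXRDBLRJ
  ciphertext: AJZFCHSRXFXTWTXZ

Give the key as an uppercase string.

VIGQ

  i= 0: A-F = 21 → V
  i= 1: J-B =  8 → I
  i= 2: Z-T =  6 → G
  i= 3: F-P = 16 → Q
  i= 4: C-H = 21 → V
  i= 5: H-Z =  8 → I
  i= 6: S-M =  6 → G
  i= 7: R-B = 16 → Q
  i= 8: X-C = 21 → V
  i= 9: F-X =  8 → I
  i=10: X-R =  6 → G
  i=11: T-D = 16 → Q
  i=12: W-B = 21 → V
  i=13: T-L =  8 → I
  i=14: X-R =  6 → G
  i=15: Z-J = 16 → Q
  shifts repeat with period 4: VIGQ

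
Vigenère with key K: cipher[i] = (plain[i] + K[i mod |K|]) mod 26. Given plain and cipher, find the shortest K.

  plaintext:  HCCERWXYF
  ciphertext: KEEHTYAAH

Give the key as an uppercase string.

DCC

  i= 0: K-H =  3 → D
  i= 1: E-C =  2 → C
  i= 2: E-C =  2 → C
  i= 3: H-E =  3 → D
  i= 4: T-R =  2 → C
  i= 5: Y-W =  2 → C
  i= 6: A-X =  3 → D
  i= 7: A-Y =  2 → C
  i= 8: H-F =  2 → C
  shifts repeat with period 3: DCC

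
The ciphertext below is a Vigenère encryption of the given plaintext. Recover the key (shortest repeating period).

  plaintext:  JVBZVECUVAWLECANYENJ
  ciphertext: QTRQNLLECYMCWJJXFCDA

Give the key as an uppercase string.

HYQRSHJK

  i= 0: Q-J =  7 → H
  i= 1: T-V = 24 → Y
  i= 2: R-B = 16 → Q
  i= 3: Q-Z = 17 → R
  i= 4: N-V = 18 → S
  i= 5: L-E =  7 → H
  i= 6: L-C =  9 → J
  i= 7: E-U = 10 → K
  i= 8: C-V =  7 → H
  i= 9: Y-A = 24 → Y
  i=10: M-W = 16 → Q
  i=11: C-L = 17 → R
  i=12: W-E = 18 → S
  i=13: J-C =  7 → H
  i=14: J-A =  9 → J
  i=15: X-N = 10 → K
  i=16: F-Y =  7 → H
  i=17: C-E = 24 → Y
  i=18: D-N = 16 → Q
  i=19: A-J = 17 → R
  shifts repeat with period 8: HYQRSHJK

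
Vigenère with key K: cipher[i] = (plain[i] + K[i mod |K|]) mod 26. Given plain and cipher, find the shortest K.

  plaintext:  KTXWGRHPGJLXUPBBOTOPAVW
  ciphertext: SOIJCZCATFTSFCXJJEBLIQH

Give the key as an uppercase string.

IVLNW

  i= 0: S-K =  8 → I
  i= 1: O-T = 21 → V
  i= 2: I-X = 11 → L
  i= 3: J-W = 13 → N
  i= 4: C-G = 22 → W
  i= 5: Z-R =  8 → I
  i= 6: C-H = 21 → V
  i= 7: A-P = 11 → L
  i= 8: T-G = 13 → N
  i= 9: F-J = 22 → W
  i=10: T-L =  8 → I
  i=11: S-X = 21 → V
  i=12: F-U = 11 → L
  i=13: C-P = 13 → N
  i=14: X-B = 22 → W
  i=15: J-B =  8 → I
  i=16: J-O = 21 → V
  i=17: E-T = 11 → L
  i=18: B-O = 13 → N
  i=19: L-P = 22 → W
  i=20: I-A =  8 → I
  i=21: Q-V = 21 → V
  i=22: H-W = 11 → L
  shifts repeat with period 5: IVLNW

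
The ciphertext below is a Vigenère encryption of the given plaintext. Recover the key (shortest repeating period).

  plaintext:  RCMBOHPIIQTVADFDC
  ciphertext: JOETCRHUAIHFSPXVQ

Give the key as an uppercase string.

SMSSOK

  i= 0: J-R = 18 → S
  i= 1: O-C = 12 → M
  i= 2: E-M = 18 → S
  i= 3: T-B = 18 → S
  i= 4: C-O = 14 → O
  i= 5: R-H = 10 → K
  i= 6: H-P = 18 → S
  i= 7: U-I = 12 → M
  i= 8: A-I = 18 → S
  i= 9: I-Q = 18 → S
  i=10: H-T = 14 → O
  i=11: F-V = 10 → K
  i=12: S-A = 18 → S
  i=13: P-D = 12 → M
  i=14: X-F = 18 → S
  i=15: V-D = 18 → S
  i=16: Q-C = 14 → O
  shifts repeat with period 6: SMSSOK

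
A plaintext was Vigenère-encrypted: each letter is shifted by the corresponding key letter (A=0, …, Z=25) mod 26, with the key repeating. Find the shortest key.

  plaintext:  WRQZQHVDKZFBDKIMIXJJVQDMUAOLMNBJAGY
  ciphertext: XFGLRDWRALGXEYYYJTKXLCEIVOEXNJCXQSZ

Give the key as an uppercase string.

BOQMBW

  i= 0: X-W =  1 → B
  i= 1: F-R = 14 → O
  i= 2: G-Q = 16 → Q
  i= 3: L-Z = 12 → M
  i= 4: R-Q =  1 → B
  i= 5: D-H = 22 → W
  i= 6: W-V =  1 → B
  i= 7: R-D = 14 → O
  i= 8: A-K = 16 → Q
  i= 9: L-Z = 12 → M
  i=10: G-F =  1 → B
  i=11: X-B = 22 → W
  i=12: E-D =  1 → B
  i=13: Y-K = 14 → O
  i=14: Y-I = 16 → Q
  i=15: Y-M = 12 → M
  i=16: J-I =  1 → B
  i=17: T-X = 22 → W
  i=18: K-J =  1 → B
  i=19: X-J = 14 → O
  i=20: L-V = 16 → Q
  i=21: C-Q = 12 → M
  i=22: E-D =  1 → B
  i=23: I-M = 22 → W
  i=24: V-U =  1 → B
  i=25: O-A = 14 → O
  i=26: E-O = 16 → Q
  i=27: X-L = 12 → M
  i=28: N-M =  1 → B
  i=29: J-N = 22 → W
  i=30: C-B =  1 → B
  i=31: X-J = 14 → O
  i=32: Q-A = 16 → Q
  i=33: S-G = 12 → M
  i=34: Z-Y =  1 → B
  shifts repeat with period 6: BOQMBW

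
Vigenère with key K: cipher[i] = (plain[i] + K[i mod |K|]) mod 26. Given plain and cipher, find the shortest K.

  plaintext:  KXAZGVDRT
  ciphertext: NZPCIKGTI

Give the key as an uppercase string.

DCP

  i= 0: N-K =  3 → D
  i= 1: Z-X =  2 → C
  i= 2: P-A = 15 → P
  i= 3: C-Z =  3 → D
  i= 4: I-G =  2 → C
  i= 5: K-V = 15 → P
  i= 6: G-D =  3 → D
  i= 7: T-R =  2 → C
  i= 8: I-T = 15 → P
  shifts repeat with period 3: DCP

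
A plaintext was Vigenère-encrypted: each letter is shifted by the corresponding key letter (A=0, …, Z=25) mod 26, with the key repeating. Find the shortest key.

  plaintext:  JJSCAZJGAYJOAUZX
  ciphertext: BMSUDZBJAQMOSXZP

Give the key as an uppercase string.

  i= 0: B-J = 18 → S
  i= 1: M-J =  3 → D
  i= 2: S-S =  0 → A
  i= 3: U-C = 18 → S
  i= 4: D-A =  3 → D
  i= 5: Z-Z =  0 → A
  i= 6: B-J = 18 → S
  i= 7: J-G =  3 → D
  i= 8: A-A =  0 → A
  i= 9: Q-Y = 18 → S
  i=10: M-J =  3 → D
  i=11: O-O =  0 → A
  i=12: S-A = 18 → S
  i=13: X-U =  3 → D
  i=14: Z-Z =  0 → A
  i=15: P-X = 18 → S
  shifts repeat with period 3: SDA

SDA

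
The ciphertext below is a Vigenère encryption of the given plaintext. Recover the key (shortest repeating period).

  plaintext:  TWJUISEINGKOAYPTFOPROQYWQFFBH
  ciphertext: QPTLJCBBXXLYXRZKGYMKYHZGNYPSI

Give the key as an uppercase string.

  i= 0: Q-T = 23 → X
  i= 1: P-W = 19 → T
  i= 2: T-J = 10 → K
  i= 3: L-U = 17 → R
  i= 4: J-I =  1 → B
  i= 5: C-S = 10 → K
  i= 6: B-E = 23 → X
  i= 7: B-I = 19 → T
  i= 8: X-N = 10 → K
  i= 9: X-G = 17 → R
  i=10: L-K =  1 → B
  i=11: Y-O = 10 → K
  i=12: X-A = 23 → X
  i=13: R-Y = 19 → T
  i=14: Z-P = 10 → K
  i=15: K-T = 17 → R
  i=16: G-F =  1 → B
  i=17: Y-O = 10 → K
  i=18: M-P = 23 → X
  i=19: K-R = 19 → T
  i=20: Y-O = 10 → K
  i=21: H-Q = 17 → R
  i=22: Z-Y =  1 → B
  i=23: G-W = 10 → K
  i=24: N-Q = 23 → X
  i=25: Y-F = 19 → T
  i=26: P-F = 10 → K
  i=27: S-B = 17 → R
  i=28: I-H =  1 → B
  shifts repeat with period 6: XTKRBK

XTKRBK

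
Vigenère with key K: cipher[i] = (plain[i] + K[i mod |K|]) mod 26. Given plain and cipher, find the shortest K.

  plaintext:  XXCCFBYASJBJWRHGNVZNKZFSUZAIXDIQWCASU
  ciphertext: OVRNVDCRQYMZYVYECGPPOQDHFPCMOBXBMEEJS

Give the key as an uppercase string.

  i= 0: O-X = 17 → R
  i= 1: V-X = 24 → Y
  i= 2: R-C = 15 → P
  i= 3: N-C = 11 → L
  i= 4: V-F = 16 → Q
  i= 5: D-B =  2 → C
  i= 6: C-Y =  4 → E
  i= 7: R-A = 17 → R
  i= 8: Q-S = 24 → Y
  i= 9: Y-J = 15 → P
  i=10: M-B = 11 → L
  i=11: Z-J = 16 → Q
  i=12: Y-W =  2 → C
  i=13: V-R =  4 → E
  i=14: Y-H = 17 → R
  i=15: E-G = 24 → Y
  i=16: C-N = 15 → P
  i=17: G-V = 11 → L
  i=18: P-Z = 16 → Q
  i=19: P-N =  2 → C
  i=20: O-K =  4 → E
  i=21: Q-Z = 17 → R
  i=22: D-F = 24 → Y
  i=23: H-S = 15 → P
  i=24: F-U = 11 → L
  i=25: P-Z = 16 → Q
  i=26: C-A =  2 → C
  i=27: M-I =  4 → E
  i=28: O-X = 17 → R
  i=29: B-D = 24 → Y
  i=30: X-I = 15 → P
  i=31: B-Q = 11 → L
  i=32: M-W = 16 → Q
  i=33: E-C =  2 → C
  i=34: E-A =  4 → E
  i=35: J-S = 17 → R
  i=36: S-U = 24 → Y
  shifts repeat with period 7: RYPLQCE

RYPLQCE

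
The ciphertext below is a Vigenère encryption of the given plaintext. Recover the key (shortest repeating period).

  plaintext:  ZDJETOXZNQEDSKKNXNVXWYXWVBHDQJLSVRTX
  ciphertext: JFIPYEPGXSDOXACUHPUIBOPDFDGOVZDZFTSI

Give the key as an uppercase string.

KCZLFQSH

  i= 0: J-Z = 10 → K
  i= 1: F-D =  2 → C
  i= 2: I-J = 25 → Z
  i= 3: P-E = 11 → L
  i= 4: Y-T =  5 → F
  i= 5: E-O = 16 → Q
  i= 6: P-X = 18 → S
  i= 7: G-Z =  7 → H
  i= 8: X-N = 10 → K
  i= 9: S-Q =  2 → C
  i=10: D-E = 25 → Z
  i=11: O-D = 11 → L
  i=12: X-S =  5 → F
  i=13: A-K = 16 → Q
  i=14: C-K = 18 → S
  i=15: U-N =  7 → H
  i=16: H-X = 10 → K
  i=17: P-N =  2 → C
  i=18: U-V = 25 → Z
  i=19: I-X = 11 → L
  i=20: B-W =  5 → F
  i=21: O-Y = 16 → Q
  i=22: P-X = 18 → S
  i=23: D-W =  7 → H
  i=24: F-V = 10 → K
  i=25: D-B =  2 → C
  i=26: G-H = 25 → Z
  i=27: O-D = 11 → L
  i=28: V-Q =  5 → F
  i=29: Z-J = 16 → Q
  i=30: D-L = 18 → S
  i=31: Z-S =  7 → H
  i=32: F-V = 10 → K
  i=33: T-R =  2 → C
  i=34: S-T = 25 → Z
  i=35: I-X = 11 → L
  shifts repeat with period 8: KCZLFQSH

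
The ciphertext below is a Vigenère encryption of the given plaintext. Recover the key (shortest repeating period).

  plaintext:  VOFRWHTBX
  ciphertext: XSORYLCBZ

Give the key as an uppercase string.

  i= 0: X-V =  2 → C
  i= 1: S-O =  4 → E
  i= 2: O-F =  9 → J
  i= 3: R-R =  0 → A
  i= 4: Y-W =  2 → C
  i= 5: L-H =  4 → E
  i= 6: C-T =  9 → J
  i= 7: B-B =  0 → A
  i= 8: Z-X =  2 → C
  shifts repeat with period 4: CEJA

CEJA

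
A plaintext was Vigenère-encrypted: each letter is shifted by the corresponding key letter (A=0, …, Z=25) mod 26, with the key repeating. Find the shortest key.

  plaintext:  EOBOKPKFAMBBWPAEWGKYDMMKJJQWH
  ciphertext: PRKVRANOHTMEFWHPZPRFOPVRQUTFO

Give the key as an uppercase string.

  i= 0: P-E = 11 → L
  i= 1: R-O =  3 → D
  i= 2: K-B =  9 → J
  i= 3: V-O =  7 → H
  i= 4: R-K =  7 → H
  i= 5: A-P = 11 → L
  i= 6: N-K =  3 → D
  i= 7: O-F =  9 → J
  i= 8: H-A =  7 → H
  i= 9: T-M =  7 → H
  i=10: M-B = 11 → L
  i=11: E-B =  3 → D
  i=12: F-W =  9 → J
  i=13: W-P =  7 → H
  i=14: H-A =  7 → H
  i=15: P-E = 11 → L
  i=16: Z-W =  3 → D
  i=17: P-G =  9 → J
  i=18: R-K =  7 → H
  i=19: F-Y =  7 → H
  i=20: O-D = 11 → L
  i=21: P-M =  3 → D
  i=22: V-M =  9 → J
  i=23: R-K =  7 → H
  i=24: Q-J =  7 → H
  i=25: U-J = 11 → L
  i=26: T-Q =  3 → D
  i=27: F-W =  9 → J
  i=28: O-H =  7 → H
  shifts repeat with period 5: LDJHH

LDJHH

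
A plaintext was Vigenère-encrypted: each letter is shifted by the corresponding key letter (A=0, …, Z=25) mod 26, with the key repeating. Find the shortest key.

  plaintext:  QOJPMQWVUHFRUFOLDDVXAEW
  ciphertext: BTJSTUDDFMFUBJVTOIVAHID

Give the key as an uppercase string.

  i= 0: B-Q = 11 → L
  i= 1: T-O =  5 → F
  i= 2: J-J =  0 → A
  i= 3: S-P =  3 → D
  i= 4: T-M =  7 → H
  i= 5: U-Q =  4 → E
  i= 6: D-W =  7 → H
  i= 7: D-V =  8 → I
  i= 8: F-U = 11 → L
  i= 9: M-H =  5 → F
  i=10: F-F =  0 → A
  i=11: U-R =  3 → D
  i=12: B-U =  7 → H
  i=13: J-F =  4 → E
  i=14: V-O =  7 → H
  i=15: T-L =  8 → I
  i=16: O-D = 11 → L
  i=17: I-D =  5 → F
  i=18: V-V =  0 → A
  i=19: A-X =  3 → D
  i=20: H-A =  7 → H
  i=21: I-E =  4 → E
  i=22: D-W =  7 → H
  shifts repeat with period 8: LFADHEHI

LFADHEHI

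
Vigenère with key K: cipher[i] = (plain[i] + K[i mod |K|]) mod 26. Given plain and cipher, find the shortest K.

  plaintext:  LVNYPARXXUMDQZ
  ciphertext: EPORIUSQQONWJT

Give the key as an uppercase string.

  i= 0: E-L = 19 → T
  i= 1: P-V = 20 → U
  i= 2: O-N =  1 → B
  i= 3: R-Y = 19 → T
  i= 4: I-P = 19 → T
  i= 5: U-A = 20 → U
  i= 6: S-R =  1 → B
  i= 7: Q-X = 19 → T
  i= 8: Q-X = 19 → T
  i= 9: O-U = 20 → U
  i=10: N-M =  1 → B
  i=11: W-D = 19 → T
  i=12: J-Q = 19 → T
  i=13: T-Z = 20 → U
  shifts repeat with period 4: TUBT

TUBT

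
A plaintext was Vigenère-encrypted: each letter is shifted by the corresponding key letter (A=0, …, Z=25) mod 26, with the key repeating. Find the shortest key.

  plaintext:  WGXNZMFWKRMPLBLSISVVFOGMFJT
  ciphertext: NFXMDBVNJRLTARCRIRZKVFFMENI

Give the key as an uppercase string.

RZAZEPQ

  i= 0: N-W = 17 → R
  i= 1: F-G = 25 → Z
  i= 2: X-X =  0 → A
  i= 3: M-N = 25 → Z
  i= 4: D-Z =  4 → E
  i= 5: B-M = 15 → P
  i= 6: V-F = 16 → Q
  i= 7: N-W = 17 → R
  i= 8: J-K = 25 → Z
  i= 9: R-R =  0 → A
  i=10: L-M = 25 → Z
  i=11: T-P =  4 → E
  i=12: A-L = 15 → P
  i=13: R-B = 16 → Q
  i=14: C-L = 17 → R
  i=15: R-S = 25 → Z
  i=16: I-I =  0 → A
  i=17: R-S = 25 → Z
  i=18: Z-V =  4 → E
  i=19: K-V = 15 → P
  i=20: V-F = 16 → Q
  i=21: F-O = 17 → R
  i=22: F-G = 25 → Z
  i=23: M-M =  0 → A
  i=24: E-F = 25 → Z
  i=25: N-J =  4 → E
  i=26: I-T = 15 → P
  shifts repeat with period 7: RZAZEPQ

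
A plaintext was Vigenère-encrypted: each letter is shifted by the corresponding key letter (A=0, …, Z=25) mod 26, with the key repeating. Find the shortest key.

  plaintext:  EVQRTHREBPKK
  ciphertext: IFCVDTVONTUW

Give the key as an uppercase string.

  i= 0: I-E =  4 → E
  i= 1: F-V = 10 → K
  i= 2: C-Q = 12 → M
  i= 3: V-R =  4 → E
  i= 4: D-T = 10 → K
  i= 5: T-H = 12 → M
  i= 6: V-R =  4 → E
  i= 7: O-E = 10 → K
  i= 8: N-B = 12 → M
  i= 9: T-P =  4 → E
  i=10: U-K = 10 → K
  i=11: W-K = 12 → M
  shifts repeat with period 3: EKM

EKM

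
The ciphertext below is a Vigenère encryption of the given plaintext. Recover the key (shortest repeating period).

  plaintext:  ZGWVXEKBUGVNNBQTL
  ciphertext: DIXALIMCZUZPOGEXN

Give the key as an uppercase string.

  i= 0: D-Z =  4 → E
  i= 1: I-G =  2 → C
  i= 2: X-W =  1 → B
  i= 3: A-V =  5 → F
  i= 4: L-X = 14 → O
  i= 5: I-E =  4 → E
  i= 6: M-K =  2 → C
  i= 7: C-B =  1 → B
  i= 8: Z-U =  5 → F
  i= 9: U-G = 14 → O
  i=10: Z-V =  4 → E
  i=11: P-N =  2 → C
  i=12: O-N =  1 → B
  i=13: G-B =  5 → F
  i=14: E-Q = 14 → O
  i=15: X-T =  4 → E
  i=16: N-L =  2 → C
  shifts repeat with period 5: ECBFO

ECBFO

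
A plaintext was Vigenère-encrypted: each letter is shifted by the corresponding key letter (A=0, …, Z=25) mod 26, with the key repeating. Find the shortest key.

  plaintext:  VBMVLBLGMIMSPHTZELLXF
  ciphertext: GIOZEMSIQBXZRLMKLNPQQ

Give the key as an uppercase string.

LHCET

  i= 0: G-V = 11 → L
  i= 1: I-B =  7 → H
  i= 2: O-M =  2 → C
  i= 3: Z-V =  4 → E
  i= 4: E-L = 19 → T
  i= 5: M-B = 11 → L
  i= 6: S-L =  7 → H
  i= 7: I-G =  2 → C
  i= 8: Q-M =  4 → E
  i= 9: B-I = 19 → T
  i=10: X-M = 11 → L
  i=11: Z-S =  7 → H
  i=12: R-P =  2 → C
  i=13: L-H =  4 → E
  i=14: M-T = 19 → T
  i=15: K-Z = 11 → L
  i=16: L-E =  7 → H
  i=17: N-L =  2 → C
  i=18: P-L =  4 → E
  i=19: Q-X = 19 → T
  i=20: Q-F = 11 → L
  shifts repeat with period 5: LHCET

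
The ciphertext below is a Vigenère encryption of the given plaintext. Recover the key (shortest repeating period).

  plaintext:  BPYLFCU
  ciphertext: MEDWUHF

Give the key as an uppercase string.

LPF

  i= 0: M-B = 11 → L
  i= 1: E-P = 15 → P
  i= 2: D-Y =  5 → F
  i= 3: W-L = 11 → L
  i= 4: U-F = 15 → P
  i= 5: H-C =  5 → F
  i= 6: F-U = 11 → L
  shifts repeat with period 3: LPF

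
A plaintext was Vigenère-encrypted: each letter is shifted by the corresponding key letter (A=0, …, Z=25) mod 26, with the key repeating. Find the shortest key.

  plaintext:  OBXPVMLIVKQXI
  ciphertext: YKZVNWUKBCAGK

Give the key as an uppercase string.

  i= 0: Y-O = 10 → K
  i= 1: K-B =  9 → J
  i= 2: Z-X =  2 → C
  i= 3: V-P =  6 → G
  i= 4: N-V = 18 → S
  i= 5: W-M = 10 → K
  i= 6: U-L =  9 → J
  i= 7: K-I =  2 → C
  i= 8: B-V =  6 → G
  i= 9: C-K = 18 → S
  i=10: A-Q = 10 → K
  i=11: G-X =  9 → J
  i=12: K-I =  2 → C
  shifts repeat with period 5: KJCGS

KJCGS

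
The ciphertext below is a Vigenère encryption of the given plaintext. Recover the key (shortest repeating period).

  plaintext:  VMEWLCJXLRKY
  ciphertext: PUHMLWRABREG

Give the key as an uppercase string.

UIDQA

  i= 0: P-V = 20 → U
  i= 1: U-M =  8 → I
  i= 2: H-E =  3 → D
  i= 3: M-W = 16 → Q
  i= 4: L-L =  0 → A
  i= 5: W-C = 20 → U
  i= 6: R-J =  8 → I
  i= 7: A-X =  3 → D
  i= 8: B-L = 16 → Q
  i= 9: R-R =  0 → A
  i=10: E-K = 20 → U
  i=11: G-Y =  8 → I
  shifts repeat with period 5: UIDQA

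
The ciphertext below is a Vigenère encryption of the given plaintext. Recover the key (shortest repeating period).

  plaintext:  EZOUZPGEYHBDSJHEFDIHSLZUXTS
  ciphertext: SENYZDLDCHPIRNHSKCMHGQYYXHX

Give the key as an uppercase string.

OFZEA

  i= 0: S-E = 14 → O
  i= 1: E-Z =  5 → F
  i= 2: N-O = 25 → Z
  i= 3: Y-U =  4 → E
  i= 4: Z-Z =  0 → A
  i= 5: D-P = 14 → O
  i= 6: L-G =  5 → F
  i= 7: D-E = 25 → Z
  i= 8: C-Y =  4 → E
  i= 9: H-H =  0 → A
  i=10: P-B = 14 → O
  i=11: I-D =  5 → F
  i=12: R-S = 25 → Z
  i=13: N-J =  4 → E
  i=14: H-H =  0 → A
  i=15: S-E = 14 → O
  i=16: K-F =  5 → F
  i=17: C-D = 25 → Z
  i=18: M-I =  4 → E
  i=19: H-H =  0 → A
  i=20: G-S = 14 → O
  i=21: Q-L =  5 → F
  i=22: Y-Z = 25 → Z
  i=23: Y-U =  4 → E
  i=24: X-X =  0 → A
  i=25: H-T = 14 → O
  i=26: X-S =  5 → F
  shifts repeat with period 5: OFZEA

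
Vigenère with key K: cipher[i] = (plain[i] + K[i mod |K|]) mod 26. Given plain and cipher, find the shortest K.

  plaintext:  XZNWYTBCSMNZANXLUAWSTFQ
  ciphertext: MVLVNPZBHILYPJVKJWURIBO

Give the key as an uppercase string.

PWYZ

  i= 0: M-X = 15 → P
  i= 1: V-Z = 22 → W
  i= 2: L-N = 24 → Y
  i= 3: V-W = 25 → Z
  i= 4: N-Y = 15 → P
  i= 5: P-T = 22 → W
  i= 6: Z-B = 24 → Y
  i= 7: B-C = 25 → Z
  i= 8: H-S = 15 → P
  i= 9: I-M = 22 → W
  i=10: L-N = 24 → Y
  i=11: Y-Z = 25 → Z
  i=12: P-A = 15 → P
  i=13: J-N = 22 → W
  i=14: V-X = 24 → Y
  i=15: K-L = 25 → Z
  i=16: J-U = 15 → P
  i=17: W-A = 22 → W
  i=18: U-W = 24 → Y
  i=19: R-S = 25 → Z
  i=20: I-T = 15 → P
  i=21: B-F = 22 → W
  i=22: O-Q = 24 → Y
  shifts repeat with period 4: PWYZ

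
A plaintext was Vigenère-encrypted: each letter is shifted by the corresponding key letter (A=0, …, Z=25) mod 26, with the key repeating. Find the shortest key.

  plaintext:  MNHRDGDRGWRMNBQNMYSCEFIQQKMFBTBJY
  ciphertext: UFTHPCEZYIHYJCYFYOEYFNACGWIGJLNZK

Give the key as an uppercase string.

  i= 0: U-M =  8 → I
  i= 1: F-N = 18 → S
  i= 2: T-H = 12 → M
  i= 3: H-R = 16 → Q
  i= 4: P-D = 12 → M
  i= 5: C-G = 22 → W
  i= 6: E-D =  1 → B
  i= 7: Z-R =  8 → I
  i= 8: Y-G = 18 → S
  i= 9: I-W = 12 → M
  i=10: H-R = 16 → Q
  i=11: Y-M = 12 → M
  i=12: J-N = 22 → W
  i=13: C-B =  1 → B
  i=14: Y-Q =  8 → I
  i=15: F-N = 18 → S
  i=16: Y-M = 12 → M
  i=17: O-Y = 16 → Q
  i=18: E-S = 12 → M
  i=19: Y-C = 22 → W
  i=20: F-E =  1 → B
  i=21: N-F =  8 → I
  i=22: A-I = 18 → S
  i=23: C-Q = 12 → M
  i=24: G-Q = 16 → Q
  i=25: W-K = 12 → M
  i=26: I-M = 22 → W
  i=27: G-F =  1 → B
  i=28: J-B =  8 → I
  i=29: L-T = 18 → S
  i=30: N-B = 12 → M
  i=31: Z-J = 16 → Q
  i=32: K-Y = 12 → M
  shifts repeat with period 7: ISMQMWB

ISMQMWB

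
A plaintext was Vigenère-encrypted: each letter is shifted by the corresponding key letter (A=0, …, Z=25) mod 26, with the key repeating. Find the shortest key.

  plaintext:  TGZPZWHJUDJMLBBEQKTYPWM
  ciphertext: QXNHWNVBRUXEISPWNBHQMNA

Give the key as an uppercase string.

XROS

  i= 0: Q-T = 23 → X
  i= 1: X-G = 17 → R
  i= 2: N-Z = 14 → O
  i= 3: H-P = 18 → S
  i= 4: W-Z = 23 → X
  i= 5: N-W = 17 → R
  i= 6: V-H = 14 → O
  i= 7: B-J = 18 → S
  i= 8: R-U = 23 → X
  i= 9: U-D = 17 → R
  i=10: X-J = 14 → O
  i=11: E-M = 18 → S
  i=12: I-L = 23 → X
  i=13: S-B = 17 → R
  i=14: P-B = 14 → O
  i=15: W-E = 18 → S
  i=16: N-Q = 23 → X
  i=17: B-K = 17 → R
  i=18: H-T = 14 → O
  i=19: Q-Y = 18 → S
  i=20: M-P = 23 → X
  i=21: N-W = 17 → R
  i=22: A-M = 14 → O
  shifts repeat with period 4: XROS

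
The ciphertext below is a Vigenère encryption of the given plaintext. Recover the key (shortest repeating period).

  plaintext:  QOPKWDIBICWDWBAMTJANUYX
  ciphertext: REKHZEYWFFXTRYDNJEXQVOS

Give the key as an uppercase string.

BQVXD

  i= 0: R-Q =  1 → B
  i= 1: E-O = 16 → Q
  i= 2: K-P = 21 → V
  i= 3: H-K = 23 → X
  i= 4: Z-W =  3 → D
  i= 5: E-D =  1 → B
  i= 6: Y-I = 16 → Q
  i= 7: W-B = 21 → V
  i= 8: F-I = 23 → X
  i= 9: F-C =  3 → D
  i=10: X-W =  1 → B
  i=11: T-D = 16 → Q
  i=12: R-W = 21 → V
  i=13: Y-B = 23 → X
  i=14: D-A =  3 → D
  i=15: N-M =  1 → B
  i=16: J-T = 16 → Q
  i=17: E-J = 21 → V
  i=18: X-A = 23 → X
  i=19: Q-N =  3 → D
  i=20: V-U =  1 → B
  i=21: O-Y = 16 → Q
  i=22: S-X = 21 → V
  shifts repeat with period 5: BQVXD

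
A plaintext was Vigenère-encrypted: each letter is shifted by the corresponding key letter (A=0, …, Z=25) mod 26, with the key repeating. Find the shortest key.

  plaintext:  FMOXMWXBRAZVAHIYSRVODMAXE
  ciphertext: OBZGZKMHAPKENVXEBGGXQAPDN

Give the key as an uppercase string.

JPLJNOPG

  i= 0: O-F =  9 → J
  i= 1: B-M = 15 → P
  i= 2: Z-O = 11 → L
  i= 3: G-X =  9 → J
  i= 4: Z-M = 13 → N
  i= 5: K-W = 14 → O
  i= 6: M-X = 15 → P
  i= 7: H-B =  6 → G
  i= 8: A-R =  9 → J
  i= 9: P-A = 15 → P
  i=10: K-Z = 11 → L
  i=11: E-V =  9 → J
  i=12: N-A = 13 → N
  i=13: V-H = 14 → O
  i=14: X-I = 15 → P
  i=15: E-Y =  6 → G
  i=16: B-S =  9 → J
  i=17: G-R = 15 → P
  i=18: G-V = 11 → L
  i=19: X-O =  9 → J
  i=20: Q-D = 13 → N
  i=21: A-M = 14 → O
  i=22: P-A = 15 → P
  i=23: D-X =  6 → G
  i=24: N-E =  9 → J
  shifts repeat with period 8: JPLJNOPG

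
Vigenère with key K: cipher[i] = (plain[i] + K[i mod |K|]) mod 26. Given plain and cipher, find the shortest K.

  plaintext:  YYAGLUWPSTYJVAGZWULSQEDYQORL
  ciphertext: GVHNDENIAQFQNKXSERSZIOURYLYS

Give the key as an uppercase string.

  i= 0: G-Y =  8 → I
  i= 1: V-Y = 23 → X
  i= 2: H-A =  7 → H
  i= 3: N-G =  7 → H
  i= 4: D-L = 18 → S
  i= 5: E-U = 10 → K
  i= 6: N-W = 17 → R
  i= 7: I-P = 19 → T
  i= 8: A-S =  8 → I
  i= 9: Q-T = 23 → X
  i=10: F-Y =  7 → H
  i=11: Q-J =  7 → H
  i=12: N-V = 18 → S
  i=13: K-A = 10 → K
  i=14: X-G = 17 → R
  i=15: S-Z = 19 → T
  i=16: E-W =  8 → I
  i=17: R-U = 23 → X
  i=18: S-L =  7 → H
  i=19: Z-S =  7 → H
  i=20: I-Q = 18 → S
  i=21: O-E = 10 → K
  i=22: U-D = 17 → R
  i=23: R-Y = 19 → T
  i=24: Y-Q =  8 → I
  i=25: L-O = 23 → X
  i=26: Y-R =  7 → H
  i=27: S-L =  7 → H
  shifts repeat with period 8: IXHHSKRT

IXHHSKRT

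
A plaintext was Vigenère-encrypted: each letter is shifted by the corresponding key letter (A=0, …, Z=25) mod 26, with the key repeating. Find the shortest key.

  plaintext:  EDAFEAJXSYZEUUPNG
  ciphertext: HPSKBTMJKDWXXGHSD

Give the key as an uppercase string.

  i= 0: H-E =  3 → D
  i= 1: P-D = 12 → M
  i= 2: S-A = 18 → S
  i= 3: K-F =  5 → F
  i= 4: B-E = 23 → X
  i= 5: T-A = 19 → T
  i= 6: M-J =  3 → D
  i= 7: J-X = 12 → M
  i= 8: K-S = 18 → S
  i= 9: D-Y =  5 → F
  i=10: W-Z = 23 → X
  i=11: X-E = 19 → T
  i=12: X-U =  3 → D
  i=13: G-U = 12 → M
  i=14: H-P = 18 → S
  i=15: S-N =  5 → F
  i=16: D-G = 23 → X
  shifts repeat with period 6: DMSFXT

DMSFXT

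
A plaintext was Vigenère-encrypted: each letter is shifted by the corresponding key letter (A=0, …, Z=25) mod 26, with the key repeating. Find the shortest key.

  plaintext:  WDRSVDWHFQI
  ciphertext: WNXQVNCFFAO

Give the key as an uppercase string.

  i= 0: W-W =  0 → A
  i= 1: N-D = 10 → K
  i= 2: X-R =  6 → G
  i= 3: Q-S = 24 → Y
  i= 4: V-V =  0 → A
  i= 5: N-D = 10 → K
  i= 6: C-W =  6 → G
  i= 7: F-H = 24 → Y
  i= 8: F-F =  0 → A
  i= 9: A-Q = 10 → K
  i=10: O-I =  6 → G
  shifts repeat with period 4: AKGY

AKGY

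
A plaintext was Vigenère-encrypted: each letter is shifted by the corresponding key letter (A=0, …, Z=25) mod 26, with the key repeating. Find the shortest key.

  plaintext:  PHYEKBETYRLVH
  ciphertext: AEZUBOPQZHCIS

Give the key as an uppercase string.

  i= 0: A-P = 11 → L
  i= 1: E-H = 23 → X
  i= 2: Z-Y =  1 → B
  i= 3: U-E = 16 → Q
  i= 4: B-K = 17 → R
  i= 5: O-B = 13 → N
  i= 6: P-E = 11 → L
  i= 7: Q-T = 23 → X
  i= 8: Z-Y =  1 → B
  i= 9: H-R = 16 → Q
  i=10: C-L = 17 → R
  i=11: I-V = 13 → N
  i=12: S-H = 11 → L
  shifts repeat with period 6: LXBQRN

LXBQRN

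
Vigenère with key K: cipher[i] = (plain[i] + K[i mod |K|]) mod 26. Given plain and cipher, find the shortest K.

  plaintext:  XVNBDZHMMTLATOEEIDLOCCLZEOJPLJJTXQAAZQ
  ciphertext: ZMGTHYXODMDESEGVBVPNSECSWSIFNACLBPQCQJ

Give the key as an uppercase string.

  i= 0: Z-X =  2 → C
  i= 1: M-V = 17 → R
  i= 2: G-N = 19 → T
  i= 3: T-B = 18 → S
  i= 4: H-D =  4 → E
  i= 5: Y-Z = 25 → Z
  i= 6: X-H = 16 → Q
  i= 7: O-M =  2 → C
  i= 8: D-M = 17 → R
  i= 9: M-T = 19 → T
  i=10: D-L = 18 → S
  i=11: E-A =  4 → E
  i=12: S-T = 25 → Z
  i=13: E-O = 16 → Q
  i=14: G-E =  2 → C
  i=15: V-E = 17 → R
  i=16: B-I = 19 → T
  i=17: V-D = 18 → S
  i=18: P-L =  4 → E
  i=19: N-O = 25 → Z
  i=20: S-C = 16 → Q
  i=21: E-C =  2 → C
  i=22: C-L = 17 → R
  i=23: S-Z = 19 → T
  i=24: W-E = 18 → S
  i=25: S-O =  4 → E
  i=26: I-J = 25 → Z
  i=27: F-P = 16 → Q
  i=28: N-L =  2 → C
  i=29: A-J = 17 → R
  i=30: C-J = 19 → T
  i=31: L-T = 18 → S
  i=32: B-X =  4 → E
  i=33: P-Q = 25 → Z
  i=34: Q-A = 16 → Q
  i=35: C-A =  2 → C
  i=36: Q-Z = 17 → R
  i=37: J-Q = 19 → T
  shifts repeat with period 7: CRTSEZQ

CRTSEZQ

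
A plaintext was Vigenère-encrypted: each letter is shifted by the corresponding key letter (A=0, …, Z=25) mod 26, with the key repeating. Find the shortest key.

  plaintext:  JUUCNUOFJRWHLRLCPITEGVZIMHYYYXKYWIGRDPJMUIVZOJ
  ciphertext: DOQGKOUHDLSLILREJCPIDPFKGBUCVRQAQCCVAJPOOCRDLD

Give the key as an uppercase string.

UUWEXUGC

  i= 0: D-J = 20 → U
  i= 1: O-U = 20 → U
  i= 2: Q-U = 22 → W
  i= 3: G-C =  4 → E
  i= 4: K-N = 23 → X
  i= 5: O-U = 20 → U
  i= 6: U-O =  6 → G
  i= 7: H-F =  2 → C
  i= 8: D-J = 20 → U
  i= 9: L-R = 20 → U
  i=10: S-W = 22 → W
  i=11: L-H =  4 → E
  i=12: I-L = 23 → X
  i=13: L-R = 20 → U
  i=14: R-L =  6 → G
  i=15: E-C =  2 → C
  i=16: J-P = 20 → U
  i=17: C-I = 20 → U
  i=18: P-T = 22 → W
  i=19: I-E =  4 → E
  i=20: D-G = 23 → X
  i=21: P-V = 20 → U
  i=22: F-Z =  6 → G
  i=23: K-I =  2 → C
  i=24: G-M = 20 → U
  i=25: B-H = 20 → U
  i=26: U-Y = 22 → W
  i=27: C-Y =  4 → E
  i=28: V-Y = 23 → X
  i=29: R-X = 20 → U
  i=30: Q-K =  6 → G
  i=31: A-Y =  2 → C
  i=32: Q-W = 20 → U
  i=33: C-I = 20 → U
  i=34: C-G = 22 → W
  i=35: V-R =  4 → E
  i=36: A-D = 23 → X
  i=37: J-P = 20 → U
  i=38: P-J =  6 → G
  i=39: O-M =  2 → C
  i=40: O-U = 20 → U
  i=41: C-I = 20 → U
  i=42: R-V = 22 → W
  i=43: D-Z =  4 → E
  i=44: L-O = 23 → X
  i=45: D-J = 20 → U
  shifts repeat with period 8: UUWEXUGC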